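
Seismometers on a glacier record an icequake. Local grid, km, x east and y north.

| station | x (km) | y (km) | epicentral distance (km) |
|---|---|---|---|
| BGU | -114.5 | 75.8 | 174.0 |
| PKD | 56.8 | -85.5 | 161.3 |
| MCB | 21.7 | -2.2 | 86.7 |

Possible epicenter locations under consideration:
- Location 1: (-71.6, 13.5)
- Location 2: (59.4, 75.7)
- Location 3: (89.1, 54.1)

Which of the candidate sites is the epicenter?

Location 2

For each candidate, compare |candidate − station| to the reported distance:
Location 1: residuals BGU 98.4, PKD 0.8, MCB 7.9 → max 98.4 km
Location 2: residuals BGU 0.1, PKD 0.1, MCB 0.2 → max 0.2 km
Location 3: residuals BGU 30.8, PKD 18.0, MCB 1.1 → max 30.8 km
Only Location 2 has all residuals ≈ 0.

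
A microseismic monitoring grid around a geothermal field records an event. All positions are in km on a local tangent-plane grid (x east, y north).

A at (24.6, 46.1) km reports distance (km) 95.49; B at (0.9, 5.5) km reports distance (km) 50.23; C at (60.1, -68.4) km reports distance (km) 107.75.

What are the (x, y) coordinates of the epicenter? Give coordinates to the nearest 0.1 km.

Circle about each station: (x − 24.6)² + (y − 46.1)² = 95.49²; (x − 0.9)² + (y − 5.5)² = 50.23²; (x − 60.1)² + (y + 68.4)² = 107.75².
Subtracting the A equation from the B and C equations removes the quadratic terms:
-47.4 x − 81.2 y = 3895.98
71.0 x − 229.0 y = 3068.48
Solving the 2×2 system: x ≈ -38.7, y ≈ -25.4 km.
Check against A (with the unrounded x, y): √((x − 24.6)²+(y − 46.1)²) = 95.48 ≈ 95.49 km. ✓

(-38.7, -25.4)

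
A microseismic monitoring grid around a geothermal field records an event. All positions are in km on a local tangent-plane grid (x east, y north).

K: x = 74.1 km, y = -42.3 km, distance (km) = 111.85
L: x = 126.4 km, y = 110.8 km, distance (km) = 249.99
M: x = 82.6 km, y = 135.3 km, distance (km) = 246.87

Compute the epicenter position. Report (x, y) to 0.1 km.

(-29.4, -84.7)

Circle about each station: (x − 74.1)² + (y + 42.3)² = 111.85²; (x − 126.4)² + (y − 110.8)² = 249.99²; (x − 82.6)² + (y − 135.3)² = 246.87².
Subtracting pairs of circle equations eliminates x²+y² and gives linear equations (the radical axes):
104.6 x + 306.2 y = -29011.08
17.0 x + 355.2 y = -30585.62
Solving the 2×2 system: x ≈ -29.4, y ≈ -84.7 km.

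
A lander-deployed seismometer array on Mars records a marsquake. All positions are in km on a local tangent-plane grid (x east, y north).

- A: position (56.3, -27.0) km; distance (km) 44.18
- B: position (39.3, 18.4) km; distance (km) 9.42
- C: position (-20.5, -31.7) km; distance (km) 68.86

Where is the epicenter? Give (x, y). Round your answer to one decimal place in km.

x ≈ 33.6 km, y ≈ 10.9 km

Circle about each station: (x − 56.3)² + (y + 27.0)² = 44.18²; (x − 39.3)² + (y − 18.4)² = 9.42²; (x + 20.5)² + (y + 31.7)² = 68.86².
Subtracting the A equation from the B and C equations removes the quadratic terms:
-34.0 x + 90.8 y = -152.50
-153.6 x − 9.4 y = -5263.38
Solving the 2×2 system: x ≈ 33.6, y ≈ 10.9 km.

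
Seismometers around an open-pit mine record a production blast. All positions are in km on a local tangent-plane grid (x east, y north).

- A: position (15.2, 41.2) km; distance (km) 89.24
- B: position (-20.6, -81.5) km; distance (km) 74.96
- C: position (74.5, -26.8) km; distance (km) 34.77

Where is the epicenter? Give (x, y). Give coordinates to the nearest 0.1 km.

x ≈ 43.9 km, y ≈ -43.3 km

Circle about each station: (x − 15.2)² + (y − 41.2)² = 89.24²; (x + 20.6)² + (y + 81.5)² = 74.96²; (x − 74.5)² + (y + 26.8)² = 34.77².
Subtracting the A equation from the B and C equations removes the quadratic terms:
-71.6 x − 245.4 y = 7482.91
118.6 x − 136.0 y = 11094.83
Solving the 2×2 system: x ≈ 43.9, y ≈ -43.3 km.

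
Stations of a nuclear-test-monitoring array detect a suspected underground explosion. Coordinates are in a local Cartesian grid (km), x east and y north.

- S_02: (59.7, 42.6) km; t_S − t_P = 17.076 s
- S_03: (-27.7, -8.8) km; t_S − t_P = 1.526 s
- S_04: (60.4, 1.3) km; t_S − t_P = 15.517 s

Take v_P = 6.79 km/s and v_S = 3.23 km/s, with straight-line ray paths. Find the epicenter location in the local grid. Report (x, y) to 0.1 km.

Distance from S−P lag: d = Δt · v_P v_S / (v_P − v_S) = Δt · (6.79·3.23)/(6.79−3.23) ≈ 6.1606·Δt.
So d_S_02 = 105.20, d_S_03 = 9.40, d_S_04 = 95.59 km.
Circle about each station: (x − 59.7)² + (y − 42.6)² = 105.20²; (x + 27.7)² + (y + 8.8)² = 9.40²; (x − 60.4)² + (y − 1.3)² = 95.59².
Subtracting pairs of circle equations eliminates x²+y² and gives linear equations (the radical axes):
-174.8 x − 102.8 y = 6444.56
1.4 x − 82.6 y = 200.59
Solving the 2×2 system: x ≈ -35.1, y ≈ -3.0 km.
Check against S_02 (with the unrounded x, y): √((x − 59.7)²+(y − 42.6)²) = 105.20 ≈ 105.20 km. ✓

(-35.1, -3.0)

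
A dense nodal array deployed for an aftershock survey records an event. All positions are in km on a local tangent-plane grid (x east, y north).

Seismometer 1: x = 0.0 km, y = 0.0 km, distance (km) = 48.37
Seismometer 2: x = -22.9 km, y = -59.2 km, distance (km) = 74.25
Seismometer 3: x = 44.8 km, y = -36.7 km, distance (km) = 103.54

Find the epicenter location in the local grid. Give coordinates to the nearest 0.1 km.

(-47.1, 11.0)

Circle about each station: x² + y² = 48.37²; (x + 22.9)² + (y + 59.2)² = 74.25²; (x − 44.8)² + (y + 36.7)² = 103.54².
Subtracting the Seismometer 1 equation from the Seismometer 2 and Seismometer 3 equations removes the quadratic terms:
-45.8 x − 118.4 y = 855.64
89.6 x − 73.4 y = -5026.94
Solving the 2×2 system: x ≈ -47.1, y ≈ 11.0 km.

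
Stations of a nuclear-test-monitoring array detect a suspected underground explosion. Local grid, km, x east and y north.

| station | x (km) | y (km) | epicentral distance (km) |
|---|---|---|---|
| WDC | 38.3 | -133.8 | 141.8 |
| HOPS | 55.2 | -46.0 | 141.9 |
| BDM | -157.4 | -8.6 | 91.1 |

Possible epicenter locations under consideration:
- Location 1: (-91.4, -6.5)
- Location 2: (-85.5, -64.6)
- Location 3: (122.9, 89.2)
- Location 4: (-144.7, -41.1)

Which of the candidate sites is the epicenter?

Location 2

For each candidate, compare |candidate − station| to the reported distance:
Location 1: residuals WDC 39.9, HOPS 9.9, BDM 25.1 → max 39.9 km
Location 2: residuals WDC 0.0, HOPS 0.0, BDM 0.0 → max 0.0 km
Location 3: residuals WDC 96.7, HOPS 9.3, BDM 205.8 → max 205.8 km
Location 4: residuals WDC 63.3, HOPS 58.1, BDM 56.2 → max 63.3 km
Only Location 2 has all residuals ≈ 0.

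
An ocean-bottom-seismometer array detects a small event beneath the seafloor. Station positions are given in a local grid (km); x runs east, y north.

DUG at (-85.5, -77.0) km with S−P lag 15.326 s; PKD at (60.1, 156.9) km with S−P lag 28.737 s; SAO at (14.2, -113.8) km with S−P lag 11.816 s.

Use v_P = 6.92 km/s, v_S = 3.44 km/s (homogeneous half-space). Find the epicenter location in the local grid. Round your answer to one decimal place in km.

Distance from S−P lag: d = Δt · v_P v_S / (v_P − v_S) = Δt · (6.92·3.44)/(6.92−3.44) ≈ 6.8405·Δt.
So d_DUG = 104.84, d_PKD = 196.57, d_SAO = 80.83 km.
Circle about each station: (x + 85.5)² + (y + 77.0)² = 104.84²; (x − 60.1)² + (y − 156.9)² = 196.57²; (x − 14.2)² + (y + 113.8)² = 80.83².
Subtracting pairs of circle equations eliminates x²+y² and gives linear equations (the radical axes):
291.2 x + 467.8 y = -12657.97
199.4 x − 73.6 y = 4370.77
Solving the 2×2 system: x ≈ 9.7, y ≈ -33.1 km.

9.7 km east, -33.1 km north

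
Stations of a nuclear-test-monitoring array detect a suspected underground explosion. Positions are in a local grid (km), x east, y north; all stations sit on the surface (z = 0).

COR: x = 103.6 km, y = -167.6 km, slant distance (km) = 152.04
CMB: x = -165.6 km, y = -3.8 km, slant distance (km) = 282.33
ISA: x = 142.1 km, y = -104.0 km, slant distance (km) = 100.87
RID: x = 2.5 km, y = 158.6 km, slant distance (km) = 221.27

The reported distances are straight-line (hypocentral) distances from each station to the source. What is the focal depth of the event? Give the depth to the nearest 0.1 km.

Each station gives a sphere (x−x_i)² + (y−y_i)² + z² = d_i² (stations at z=0).
Subtracting the COR sphere from CMB and ISA: z² cancels, leaving linear equations in x and y:
-538.4 x + 327.6 y = -67978.99
77.0 x + 127.2 y = 5127.09
Solving: x ≈ 110.197, y ≈ -26.400 km (keep extra digits for the depth step; rounded: 110.2, -26.4).
Then from the COR sphere: z² = 152.04² − (x − 103.6)² − (y + 167.6)² with x = 110.197, y = -26.400, so z ≈ 55.993 ≈ 56.0 km.
Check against RID (with the unrounded solution): distance 221.27 ≈ 221.27 km. ✓

56.0 km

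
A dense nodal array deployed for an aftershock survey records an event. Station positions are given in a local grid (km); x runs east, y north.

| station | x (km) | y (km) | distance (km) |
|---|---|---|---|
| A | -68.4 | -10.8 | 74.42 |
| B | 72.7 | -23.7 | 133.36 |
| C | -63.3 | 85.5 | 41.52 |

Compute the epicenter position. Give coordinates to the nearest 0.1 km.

Circle about each station: (x + 68.4)² + (y + 10.8)² = 74.42²; (x − 72.7)² + (y + 23.7)² = 133.36²; (x + 63.3)² + (y − 85.5)² = 41.52².
Subtracting the A equation from the B and C equations removes the quadratic terms:
282.2 x − 25.8 y = -11194.77
10.2 x + 192.6 y = 10336.37
Solving the 2×2 system: x ≈ -34.6, y ≈ 55.5 km.

-34.6 km east, 55.5 km north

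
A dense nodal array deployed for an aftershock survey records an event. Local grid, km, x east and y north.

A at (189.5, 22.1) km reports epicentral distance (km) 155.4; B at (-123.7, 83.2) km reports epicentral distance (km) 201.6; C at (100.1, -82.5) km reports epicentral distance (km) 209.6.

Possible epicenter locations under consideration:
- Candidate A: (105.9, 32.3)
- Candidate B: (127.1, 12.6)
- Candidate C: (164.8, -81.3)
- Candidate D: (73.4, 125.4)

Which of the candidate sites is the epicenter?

Candidate D

For each candidate, compare |candidate − station| to the reported distance:
Candidate A: residuals A 71.2, B 33.6, C 94.7 → max 94.7 km
Candidate B: residuals A 92.3, B 58.9, C 110.7 → max 110.7 km
Candidate C: residuals A 49.1, B 130.5, C 144.9 → max 144.9 km
Candidate D: residuals A 0.0, B 0.0, C 0.0 → max 0.0 km
Only Candidate D has all residuals ≈ 0.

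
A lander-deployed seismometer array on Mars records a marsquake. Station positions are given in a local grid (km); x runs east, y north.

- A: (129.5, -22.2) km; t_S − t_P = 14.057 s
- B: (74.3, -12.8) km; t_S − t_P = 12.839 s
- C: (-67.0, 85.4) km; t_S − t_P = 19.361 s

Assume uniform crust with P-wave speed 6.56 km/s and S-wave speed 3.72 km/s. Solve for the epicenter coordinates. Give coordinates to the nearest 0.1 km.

(99.1, 94.7)

Distance from S−P lag: d = Δt · v_P v_S / (v_P − v_S) = Δt · (6.56·3.72)/(6.56−3.72) ≈ 8.5927·Δt.
So d_A = 120.79, d_B = 110.32, d_C = 166.36 km.
Circle about each station: (x − 129.5)² + (y + 22.2)² = 120.79²; (x − 74.3)² + (y + 12.8)² = 110.32²; (x + 67.0)² + (y − 85.4)² = 166.36².
Subtracting pairs of circle equations eliminates x²+y² and gives linear equations (the radical axes):
-110.4 x + 18.8 y = -9159.04
-393.0 x + 215.2 y = -18566.36
Solving the 2×2 system: x ≈ 99.1, y ≈ 94.7 km.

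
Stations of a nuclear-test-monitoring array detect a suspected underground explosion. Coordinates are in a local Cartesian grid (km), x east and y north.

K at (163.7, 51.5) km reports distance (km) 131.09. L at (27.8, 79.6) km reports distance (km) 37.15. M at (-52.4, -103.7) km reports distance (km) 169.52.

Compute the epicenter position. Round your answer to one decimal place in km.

(32.9, 42.8)

Circle about each station: (x − 163.7)² + (y − 51.5)² = 131.09²; (x − 27.8)² + (y − 79.6)² = 37.15²; (x + 52.4)² + (y + 103.7)² = 169.52².
Subtracting the K equation from the L and M equations removes the quadratic terms:
-271.8 x + 56.2 y = -6536.47
-432.2 x − 310.4 y = -27502.93
Solving the 2×2 system: x ≈ 32.9, y ≈ 42.8 km.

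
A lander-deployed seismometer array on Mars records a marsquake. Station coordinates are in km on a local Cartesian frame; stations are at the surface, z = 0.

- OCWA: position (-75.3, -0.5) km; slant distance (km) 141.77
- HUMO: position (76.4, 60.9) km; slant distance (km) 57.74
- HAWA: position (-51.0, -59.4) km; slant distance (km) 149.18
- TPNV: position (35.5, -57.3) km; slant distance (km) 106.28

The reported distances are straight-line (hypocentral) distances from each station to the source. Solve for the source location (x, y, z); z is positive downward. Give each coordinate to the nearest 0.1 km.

(53.3, 36.4, 46.9)

Each station gives a sphere (x−x_i)² + (y−y_i)² + z² = d_i² (stations at z=0).
Subtracting the OCWA sphere from HUMO and HAWA: z² cancels, leaving linear equations in x and y:
303.4 x + 122.8 y = 20640.26
48.6 x − 117.8 y = -1696.92
Solving: x ≈ 53.299, y ≈ 36.394 km (keep extra digits for the depth step; rounded: 53.3, 36.4).
Then from the OCWA sphere: z² = 141.77² − (x + 75.3)² − (y + 0.5)² with x = 53.299, y = 36.394, so z ≈ 46.903 ≈ 46.9 km.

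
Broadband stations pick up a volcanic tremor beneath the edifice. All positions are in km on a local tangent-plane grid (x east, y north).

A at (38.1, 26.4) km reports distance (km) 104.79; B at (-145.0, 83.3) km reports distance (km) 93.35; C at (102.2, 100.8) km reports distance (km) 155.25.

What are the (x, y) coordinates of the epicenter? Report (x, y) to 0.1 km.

Circle about each station: (x − 38.1)² + (y − 26.4)² = 104.79²; (x + 145.0)² + (y − 83.3)² = 93.35²; (x − 102.2)² + (y − 100.8)² = 155.25².
Subtracting the A equation from the B and C equations removes the quadratic terms:
-366.2 x + 113.8 y = 28082.04
128.2 x + 148.8 y = 5335.29
Solving the 2×2 system: x ≈ -51.7, y ≈ 80.4 km.

-51.7 km east, 80.4 km north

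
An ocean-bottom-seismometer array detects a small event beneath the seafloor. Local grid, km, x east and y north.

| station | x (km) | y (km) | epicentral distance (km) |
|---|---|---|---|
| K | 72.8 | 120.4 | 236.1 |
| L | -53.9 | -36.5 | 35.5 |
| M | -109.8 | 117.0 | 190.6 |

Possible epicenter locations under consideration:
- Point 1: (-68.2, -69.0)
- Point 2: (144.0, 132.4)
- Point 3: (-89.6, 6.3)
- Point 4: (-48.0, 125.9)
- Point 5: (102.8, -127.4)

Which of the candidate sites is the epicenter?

For each candidate, compare |candidate − station| to the reported distance:
Point 1: residuals K 0.0, L 0.0, M 0.0 → max 0.0 km
Point 2: residuals K 163.9, L 224.7, M 63.7 → max 224.7 km
Point 3: residuals K 37.6, L 20.2, M 78.1 → max 78.1 km
Point 4: residuals K 115.2, L 127.0, M 128.2 → max 128.2 km
Point 5: residuals K 13.5, L 145.7, M 133.3 → max 145.7 km
Only Point 1 has all residuals ≈ 0.

Point 1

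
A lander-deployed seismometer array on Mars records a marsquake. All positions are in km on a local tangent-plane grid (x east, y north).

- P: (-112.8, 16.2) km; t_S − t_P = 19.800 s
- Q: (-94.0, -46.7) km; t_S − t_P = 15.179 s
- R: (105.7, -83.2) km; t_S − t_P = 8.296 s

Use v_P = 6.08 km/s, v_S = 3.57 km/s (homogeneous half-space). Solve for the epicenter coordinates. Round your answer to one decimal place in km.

Distance from S−P lag: d = Δt · v_P v_S / (v_P − v_S) = Δt · (6.08·3.57)/(6.08−3.57) ≈ 8.6476·Δt.
So d_P = 171.22, d_Q = 131.26, d_R = 71.74 km.
Circle about each station: (x + 112.8)² + (y − 16.2)² = 171.22²; (x + 94.0)² + (y + 46.7)² = 131.26²; (x − 105.7)² + (y + 83.2)² = 71.74².
Subtracting the P equation from the Q and R equations removes the quadratic terms:
37.6 x − 125.8 y = 10117.71
437.0 x − 198.8 y = 29278.11
Solving the 2×2 system: x ≈ 35.2, y ≈ -69.9 km.
Check against P (with the unrounded x, y): √((x + 112.8)²+(y − 16.2)²) = 171.22 ≈ 171.22 km. ✓

35.2 km east, -69.9 km north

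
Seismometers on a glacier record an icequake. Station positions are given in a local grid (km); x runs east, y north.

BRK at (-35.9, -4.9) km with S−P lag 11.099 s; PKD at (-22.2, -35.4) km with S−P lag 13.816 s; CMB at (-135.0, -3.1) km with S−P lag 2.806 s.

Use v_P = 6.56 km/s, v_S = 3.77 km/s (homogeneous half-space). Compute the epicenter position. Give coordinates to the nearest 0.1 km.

Distance from S−P lag: d = Δt · v_P v_S / (v_P − v_S) = Δt · (6.56·3.77)/(6.56−3.77) ≈ 8.8642·Δt.
So d_BRK = 98.38, d_PKD = 122.47, d_CMB = 24.87 km.
Circle about each station: (x + 35.9)² + (y + 4.9)² = 98.38²; (x + 22.2)² + (y + 35.4)² = 122.47²; (x + 135.0)² + (y + 3.1)² = 24.87².
Subtracting the BRK equation from the PKD and CMB equations removes the quadratic terms:
27.4 x − 61.0 y = -4887.10
-198.2 x + 3.6 y = 25981.90
Solving the 2×2 system: x ≈ -130.7, y ≈ 21.4 km.

(-130.7, 21.4)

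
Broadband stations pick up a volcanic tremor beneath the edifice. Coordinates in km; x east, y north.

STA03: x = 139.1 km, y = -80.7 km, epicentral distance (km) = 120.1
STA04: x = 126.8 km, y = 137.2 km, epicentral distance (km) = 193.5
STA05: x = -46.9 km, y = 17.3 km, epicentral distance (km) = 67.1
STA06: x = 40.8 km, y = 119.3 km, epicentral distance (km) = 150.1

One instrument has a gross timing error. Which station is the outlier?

Solve using three stations at a time. Using STA03, STA04, STA06 (subtract circle equations pairwise → linear system) gives (x, y) ≈ (30.1, -30.4).
Distances from that point to each station vs reported:
  STA03: calculated 120.0 vs reported 120.1 → residual 0.1 km
  STA04: calculated 193.5 vs reported 193.5 → residual 0.0 km
  STA05: calculated 90.6 vs reported 67.1 → residual 23.5 km
  STA06: calculated 150.1 vs reported 150.1 → residual 0.0 km
STA03, STA04, STA06 are mutually consistent (residuals ≈ 0); STA05 is off by 23.5 km.

STA05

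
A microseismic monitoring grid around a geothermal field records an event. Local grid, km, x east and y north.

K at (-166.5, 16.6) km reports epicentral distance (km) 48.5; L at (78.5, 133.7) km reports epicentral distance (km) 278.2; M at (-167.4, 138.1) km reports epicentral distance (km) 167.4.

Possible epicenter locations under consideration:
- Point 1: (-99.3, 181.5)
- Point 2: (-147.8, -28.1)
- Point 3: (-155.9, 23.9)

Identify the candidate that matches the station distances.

Point 2

For each candidate, compare |candidate − station| to the reported distance:
Point 1: residuals K 129.6, L 94.1, M 86.6 → max 129.6 km
Point 2: residuals K 0.0, L 0.0, M 0.0 → max 0.0 km
Point 3: residuals K 35.6, L 19.4, M 52.6 → max 52.6 km
Only Point 2 has all residuals ≈ 0.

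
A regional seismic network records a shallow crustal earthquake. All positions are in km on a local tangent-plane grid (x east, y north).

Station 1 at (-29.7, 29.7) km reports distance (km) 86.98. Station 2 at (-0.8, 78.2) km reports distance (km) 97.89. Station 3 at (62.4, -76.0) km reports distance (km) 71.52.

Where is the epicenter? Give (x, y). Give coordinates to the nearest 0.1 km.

Circle about each station: (x + 29.7)² + (y − 29.7)² = 86.98²; (x + 0.8)² + (y − 78.2)² = 97.89²; (x − 62.4)² + (y + 76.0)² = 71.52².
Subtracting the Station 1 equation from the Station 2 and Station 3 equations removes the quadratic terms:
57.8 x + 97.0 y = 2334.77
184.2 x − 211.4 y = 10355.99
Solving the 2×2 system: x ≈ 49.8, y ≈ -5.6 km.

49.8 km east, -5.6 km north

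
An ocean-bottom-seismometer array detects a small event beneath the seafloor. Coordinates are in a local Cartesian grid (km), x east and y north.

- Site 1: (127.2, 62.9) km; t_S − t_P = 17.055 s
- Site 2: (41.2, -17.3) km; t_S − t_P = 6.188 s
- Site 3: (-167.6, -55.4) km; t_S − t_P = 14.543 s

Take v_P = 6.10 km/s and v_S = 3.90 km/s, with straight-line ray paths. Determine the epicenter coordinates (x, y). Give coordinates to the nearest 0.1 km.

x ≈ -10.4 km, y ≈ -59.9 km

Distance from S−P lag: d = Δt · v_P v_S / (v_P − v_S) = Δt · (6.10·3.90)/(6.10−3.90) ≈ 10.8136·Δt.
So d_Site 1 = 184.43, d_Site 2 = 66.91, d_Site 3 = 157.26 km.
Circle about each station: (x − 127.2)² + (y − 62.9)² = 184.43²; (x − 41.2)² + (y + 17.3)² = 66.91²; (x + 167.6)² + (y + 55.4)² = 157.26².
Subtracting the Site 1 equation from the Site 2 and Site 3 equations removes the quadratic terms:
-172.0 x − 160.4 y = 11397.96
-589.6 x − 236.6 y = 20306.39
Solving the 2×2 system: x ≈ -10.4, y ≈ -59.9 km.
Check against Site 1 (with the unrounded x, y): √((x − 127.2)²+(y − 62.9)²) = 184.43 ≈ 184.43 km. ✓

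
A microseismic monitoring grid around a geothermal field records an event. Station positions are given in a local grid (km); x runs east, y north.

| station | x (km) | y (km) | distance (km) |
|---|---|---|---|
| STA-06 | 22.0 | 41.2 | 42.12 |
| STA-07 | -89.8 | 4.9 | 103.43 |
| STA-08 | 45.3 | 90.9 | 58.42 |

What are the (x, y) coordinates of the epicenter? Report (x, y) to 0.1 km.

-9.1 km east, 69.6 km north

Circle about each station: (x − 22.0)² + (y − 41.2)² = 42.12²; (x + 89.8)² + (y − 4.9)² = 103.43²; (x − 45.3)² + (y − 90.9)² = 58.42².
Subtracting pairs of circle equations eliminates x²+y² and gives linear equations (the radical axes):
-223.6 x − 72.6 y = -3017.06
46.6 x + 99.4 y = 6494.66
Solving the 2×2 system: x ≈ -9.1, y ≈ 69.6 km.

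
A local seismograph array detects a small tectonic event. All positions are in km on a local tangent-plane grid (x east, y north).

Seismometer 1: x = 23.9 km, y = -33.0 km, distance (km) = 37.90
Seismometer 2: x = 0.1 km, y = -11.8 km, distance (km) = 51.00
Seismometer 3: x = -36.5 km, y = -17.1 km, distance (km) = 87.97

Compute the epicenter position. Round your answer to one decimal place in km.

Circle about each station: (x − 23.9)² + (y + 33.0)² = 37.90²; (x − 0.1)² + (y + 11.8)² = 51.00²; (x + 36.5)² + (y + 17.1)² = 87.97².
Subtracting the Seismometer 1 equation from the Seismometer 2 and Seismometer 3 equations removes the quadratic terms:
-47.6 x + 42.4 y = -2685.55
-120.8 x + 31.8 y = -6337.86
Solving the 2×2 system: x ≈ 50.8, y ≈ -6.3 km.

(50.8, -6.3)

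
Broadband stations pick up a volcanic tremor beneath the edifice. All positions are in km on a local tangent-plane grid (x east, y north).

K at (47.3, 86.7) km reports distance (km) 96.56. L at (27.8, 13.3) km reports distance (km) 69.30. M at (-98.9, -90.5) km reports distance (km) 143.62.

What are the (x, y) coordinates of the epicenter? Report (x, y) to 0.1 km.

(-36.6, 38.9)

Circle about each station: (x − 47.3)² + (y − 86.7)² = 96.56²; (x − 27.8)² + (y − 13.3)² = 69.30²; (x + 98.9)² + (y + 90.5)² = 143.62².
Subtracting the K equation from the L and M equations removes the quadratic terms:
-39.0 x − 146.8 y = -4283.11
-292.4 x − 354.4 y = -3085.59
Solving the 2×2 system: x ≈ -36.6, y ≈ 38.9 km.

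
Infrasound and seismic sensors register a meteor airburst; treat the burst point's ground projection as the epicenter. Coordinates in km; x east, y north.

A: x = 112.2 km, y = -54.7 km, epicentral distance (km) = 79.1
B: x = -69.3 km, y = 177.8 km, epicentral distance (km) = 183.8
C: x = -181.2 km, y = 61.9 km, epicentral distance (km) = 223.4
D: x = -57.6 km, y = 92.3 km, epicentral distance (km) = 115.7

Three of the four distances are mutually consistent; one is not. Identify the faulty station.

A

Solve using three stations at a time. Using B, C, D (subtract circle equations pairwise → linear system) gives (x, y) ≈ (39.9, 29.9).
Distances from that point to each station vs reported:
  A: calculated 111.3 vs reported 79.1 → residual 32.2 km
  B: calculated 183.9 vs reported 183.8 → residual 0.1 km
  C: calculated 223.4 vs reported 223.4 → residual 0.0 km
  D: calculated 115.8 vs reported 115.7 → residual 0.1 km
B, C, D are mutually consistent (residuals ≈ 0); A is off by 32.2 km.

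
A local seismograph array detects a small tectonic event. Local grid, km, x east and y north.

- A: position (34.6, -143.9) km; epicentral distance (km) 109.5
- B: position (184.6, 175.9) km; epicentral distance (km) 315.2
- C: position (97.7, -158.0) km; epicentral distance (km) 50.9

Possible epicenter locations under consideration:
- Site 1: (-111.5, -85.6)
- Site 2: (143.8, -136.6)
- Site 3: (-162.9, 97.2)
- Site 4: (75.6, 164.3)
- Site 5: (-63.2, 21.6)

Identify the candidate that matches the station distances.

For each candidate, compare |candidate − station| to the reported distance:
Site 1: residuals A 47.8, B 79.8, C 170.5 → max 170.5 km
Site 2: residuals A 0.1, B 0.0, C 0.1 → max 0.1 km
Site 3: residuals A 202.2, B 41.1, C 313.8 → max 313.8 km
Site 4: residuals A 201.4, B 205.6, C 272.2 → max 272.2 km
Site 5: residuals A 82.7, B 23.3, C 190.2 → max 190.2 km
Only Site 2 has all residuals ≈ 0.

Site 2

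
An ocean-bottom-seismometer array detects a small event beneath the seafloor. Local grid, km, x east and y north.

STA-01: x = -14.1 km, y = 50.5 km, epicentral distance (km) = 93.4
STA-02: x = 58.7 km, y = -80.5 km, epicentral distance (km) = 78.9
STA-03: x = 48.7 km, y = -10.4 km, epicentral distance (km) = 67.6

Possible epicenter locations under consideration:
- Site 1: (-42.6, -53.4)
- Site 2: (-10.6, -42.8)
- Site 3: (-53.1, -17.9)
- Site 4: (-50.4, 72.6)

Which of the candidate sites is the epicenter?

Site 2

For each candidate, compare |candidate − station| to the reported distance:
Site 1: residuals STA-01 14.3, STA-02 26.0, STA-03 33.3 → max 33.3 km
Site 2: residuals STA-01 0.0, STA-02 0.0, STA-03 0.0 → max 0.0 km
Site 3: residuals STA-01 14.7, STA-02 49.2, STA-03 34.5 → max 49.2 km
Site 4: residuals STA-01 50.9, STA-02 109.1, STA-03 61.7 → max 109.1 km
Only Site 2 has all residuals ≈ 0.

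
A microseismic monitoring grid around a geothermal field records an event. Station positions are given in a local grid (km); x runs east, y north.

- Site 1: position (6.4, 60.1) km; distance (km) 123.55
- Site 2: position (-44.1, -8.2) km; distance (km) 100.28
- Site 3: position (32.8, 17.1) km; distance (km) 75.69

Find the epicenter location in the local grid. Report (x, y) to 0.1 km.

43.0 km east, -57.9 km north

Circle about each station: (x − 6.4)² + (y − 60.1)² = 123.55²; (x + 44.1)² + (y + 8.2)² = 100.28²; (x − 32.8)² + (y − 17.1)² = 75.69².
Subtracting pairs of circle equations eliminates x²+y² and gives linear equations (the radical axes):
-101.0 x − 136.6 y = 3567.60
52.8 x − 86.0 y = 7250.91
Solving the 2×2 system: x ≈ 43.0, y ≈ -57.9 km.
Check against Site 1 (with the unrounded x, y): √((x − 6.4)²+(y − 60.1)²) = 123.56 ≈ 123.55 km. ✓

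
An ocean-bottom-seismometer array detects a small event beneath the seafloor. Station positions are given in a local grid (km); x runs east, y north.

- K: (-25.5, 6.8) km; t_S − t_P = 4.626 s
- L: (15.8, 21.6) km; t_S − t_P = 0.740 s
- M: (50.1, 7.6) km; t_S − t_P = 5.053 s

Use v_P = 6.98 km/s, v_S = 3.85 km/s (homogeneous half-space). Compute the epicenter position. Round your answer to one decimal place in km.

Distance from S−P lag: d = Δt · v_P v_S / (v_P − v_S) = Δt · (6.98·3.85)/(6.98−3.85) ≈ 8.5856·Δt.
So d_K = 39.72, d_L = 6.35, d_M = 43.38 km.
Circle about each station: (x + 25.5)² + (y − 6.8)² = 39.72²; (x − 15.8)² + (y − 21.6)² = 6.35²; (x − 50.1)² + (y − 7.6)² = 43.38².
Subtracting pairs of circle equations eliminates x²+y² and gives linear equations (the radical axes):
82.6 x + 29.6 y = 1557.07
151.2 x + 1.6 y = 1567.13
Solving the 2×2 system: x ≈ 10.1, y ≈ 24.4 km.

10.1 km east, 24.4 km north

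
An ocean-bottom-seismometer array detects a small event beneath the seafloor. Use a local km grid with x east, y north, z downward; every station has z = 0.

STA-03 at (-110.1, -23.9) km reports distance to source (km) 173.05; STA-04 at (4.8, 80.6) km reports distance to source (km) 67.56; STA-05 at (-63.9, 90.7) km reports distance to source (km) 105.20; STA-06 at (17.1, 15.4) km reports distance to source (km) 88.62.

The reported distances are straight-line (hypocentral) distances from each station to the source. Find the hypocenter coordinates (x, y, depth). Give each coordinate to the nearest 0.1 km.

Each station gives a sphere (x−x_i)² + (y−y_i)² + z² = d_i² (stations at z=0).
Subtracting the STA-03 sphere from STA-04 and STA-05: z² cancels, leaving linear equations in x and y:
229.8 x + 209.0 y = 19208.13
92.4 x + 229.2 y = 18495.74
Solving: x ≈ 16.095, y ≈ 74.209 km (keep extra digits for the depth step; rounded: 16.1, 74.2).
Then from the STA-03 sphere: z² = 173.05² − (x + 110.1)² − (y + 23.9)² with x = 16.095, y = 74.209, so z ≈ 66.300 ≈ 66.3 km.

x ≈ 16.1 km, y ≈ 74.2 km, depth ≈ 66.3 km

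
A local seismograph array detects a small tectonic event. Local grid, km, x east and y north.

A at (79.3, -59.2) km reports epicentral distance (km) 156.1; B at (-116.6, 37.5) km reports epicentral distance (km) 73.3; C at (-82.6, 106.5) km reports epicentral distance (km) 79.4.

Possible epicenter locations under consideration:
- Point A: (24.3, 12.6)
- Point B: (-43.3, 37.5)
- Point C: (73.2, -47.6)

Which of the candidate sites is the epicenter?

Point B

For each candidate, compare |candidate − station| to the reported distance:
Point A: residuals A 65.7, B 69.8, C 62.9 → max 69.8 km
Point B: residuals A 0.0, B 0.0, C 0.0 → max 0.0 km
Point C: residuals A 143.0, B 134.7, C 139.7 → max 143.0 km
Only Point B has all residuals ≈ 0.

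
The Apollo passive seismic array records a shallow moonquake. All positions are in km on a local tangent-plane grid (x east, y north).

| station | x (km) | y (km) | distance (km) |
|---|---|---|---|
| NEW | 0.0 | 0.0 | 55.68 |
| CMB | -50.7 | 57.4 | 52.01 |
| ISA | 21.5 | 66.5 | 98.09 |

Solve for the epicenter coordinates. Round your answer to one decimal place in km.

x ≈ -55.4 km, y ≈ 5.6 km

Circle about each station: x² + y² = 55.68²; (x + 50.7)² + (y − 57.4)² = 52.01²; (x − 21.5)² + (y − 66.5)² = 98.09².
Subtracting pairs of circle equations eliminates x²+y² and gives linear equations (the radical axes):
-101.4 x + 114.8 y = 6260.47
43.0 x + 133.0 y = -1636.89
Solving the 2×2 system: x ≈ -55.4, y ≈ 5.6 km.
Check against NEW (with the unrounded x, y): √(x²+y²) = 55.68 ≈ 55.68 km. ✓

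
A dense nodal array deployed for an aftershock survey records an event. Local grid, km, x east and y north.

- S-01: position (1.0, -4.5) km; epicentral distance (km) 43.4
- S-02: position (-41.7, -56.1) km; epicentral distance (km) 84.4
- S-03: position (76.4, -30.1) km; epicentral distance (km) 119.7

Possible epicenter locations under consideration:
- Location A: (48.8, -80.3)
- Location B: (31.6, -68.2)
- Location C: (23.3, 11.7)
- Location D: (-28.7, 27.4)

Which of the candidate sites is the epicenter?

Location D

For each candidate, compare |candidate − station| to the reported distance:
Location A: residuals S-01 46.2, S-02 9.3, S-03 62.4 → max 62.4 km
Location B: residuals S-01 27.3, S-02 10.1, S-03 60.9 → max 60.9 km
Location C: residuals S-01 15.8, S-02 9.5, S-03 52.1 → max 52.1 km
Location D: residuals S-01 0.2, S-02 0.1, S-03 0.1 → max 0.2 km
Only Location D has all residuals ≈ 0.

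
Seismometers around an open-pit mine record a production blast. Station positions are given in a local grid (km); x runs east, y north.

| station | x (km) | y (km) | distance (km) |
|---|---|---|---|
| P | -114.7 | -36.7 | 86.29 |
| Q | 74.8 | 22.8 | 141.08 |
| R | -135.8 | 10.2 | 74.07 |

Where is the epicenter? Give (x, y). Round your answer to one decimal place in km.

(-65.8, 34.4)

Circle about each station: (x + 114.7)² + (y + 36.7)² = 86.29²; (x − 74.8)² + (y − 22.8)² = 141.08²; (x + 135.8)² + (y − 10.2)² = 74.07².
Subtracting the P equation from the Q and R equations removes the quadratic terms:
379.0 x + 119.0 y = -20845.70
-42.2 x + 93.8 y = 6002.30
Solving the 2×2 system: x ≈ -65.8, y ≈ 34.4 km.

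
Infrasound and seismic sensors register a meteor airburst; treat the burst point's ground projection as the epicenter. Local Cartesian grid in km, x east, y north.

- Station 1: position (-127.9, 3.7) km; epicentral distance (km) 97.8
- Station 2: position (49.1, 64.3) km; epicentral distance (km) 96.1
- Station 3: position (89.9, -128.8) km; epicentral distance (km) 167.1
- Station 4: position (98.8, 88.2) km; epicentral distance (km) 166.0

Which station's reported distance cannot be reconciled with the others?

Solve using three stations at a time. Using Station 1, Station 3, Station 4 (subtract circle equations pairwise → linear system) gives (x, y) ≈ (-31.8, -14.3).
Distances from that point to each station vs reported:
  Station 1: calculated 97.8 vs reported 97.8 → residual 0.0 km
  Station 2: calculated 112.8 vs reported 96.1 → residual 16.7 km
  Station 3: calculated 167.1 vs reported 167.1 → residual 0.0 km
  Station 4: calculated 166.0 vs reported 166.0 → residual 0.0 km
Station 1, Station 3, Station 4 are mutually consistent (residuals ≈ 0); Station 2 is off by 16.7 km.

Station 2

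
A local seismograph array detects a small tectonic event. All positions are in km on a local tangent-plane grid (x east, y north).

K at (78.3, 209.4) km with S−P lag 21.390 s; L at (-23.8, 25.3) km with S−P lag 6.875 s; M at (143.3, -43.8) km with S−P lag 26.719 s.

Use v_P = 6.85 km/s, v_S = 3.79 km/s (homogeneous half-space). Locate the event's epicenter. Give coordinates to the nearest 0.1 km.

Distance from S−P lag: d = Δt · v_P v_S / (v_P − v_S) = Δt · (6.85·3.79)/(6.85−3.79) ≈ 8.4842·Δt.
So d_K = 181.48, d_L = 58.33, d_M = 226.69 km.
Circle about each station: (x − 78.3)² + (y − 209.4)² = 181.48²; (x + 23.8)² + (y − 25.3)² = 58.33²; (x − 143.3)² + (y + 43.8)² = 226.69².
Subtracting the K equation from the L and M equations removes the quadratic terms:
-204.2 x − 368.2 y = -19240.12
130.0 x − 506.4 y = -45979.29
Solving the 2×2 system: x ≈ -47.5, y ≈ 78.6 km.
Check against K (with the unrounded x, y): √((x − 78.3)²+(y − 209.4)²) = 181.48 ≈ 181.48 km. ✓

(-47.5, 78.6)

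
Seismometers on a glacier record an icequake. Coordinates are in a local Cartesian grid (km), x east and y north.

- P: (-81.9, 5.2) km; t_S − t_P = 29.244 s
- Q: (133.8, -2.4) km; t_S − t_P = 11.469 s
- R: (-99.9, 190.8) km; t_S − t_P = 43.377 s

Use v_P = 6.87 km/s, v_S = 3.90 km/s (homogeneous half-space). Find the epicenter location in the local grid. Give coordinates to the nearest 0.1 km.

Distance from S−P lag: d = Δt · v_P v_S / (v_P − v_S) = Δt · (6.87·3.90)/(6.87−3.90) ≈ 9.0212·Δt.
So d_P = 263.82, d_Q = 103.46, d_R = 391.31 km.
Circle about each station: (x + 81.9)² + (y − 5.2)² = 263.82²; (x − 133.8)² + (y + 2.4)² = 103.46²; (x + 99.9)² + (y − 190.8)² = 391.31².
Subtracting the P equation from the Q and R equations removes the quadratic terms:
431.4 x − 15.2 y = 70070.57
-36.0 x + 371.2 y = -43872.52
Solving the 2×2 system: x ≈ 158.8, y ≈ -102.8 km.

x ≈ 158.8 km, y ≈ -102.8 km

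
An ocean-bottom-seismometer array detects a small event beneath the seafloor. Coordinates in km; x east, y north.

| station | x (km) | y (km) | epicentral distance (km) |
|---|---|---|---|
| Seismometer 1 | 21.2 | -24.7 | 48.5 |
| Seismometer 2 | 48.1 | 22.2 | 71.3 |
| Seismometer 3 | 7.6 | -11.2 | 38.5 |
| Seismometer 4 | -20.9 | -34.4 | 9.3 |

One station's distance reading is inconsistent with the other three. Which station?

Solve using three stations at a time. Using Seismometer 1, Seismometer 3, Seismometer 4 (subtract circle equations pairwise → linear system) gives (x, y) ≈ (-27.2, -27.6).
Distances from that point to each station vs reported:
  Seismometer 1: calculated 48.5 vs reported 48.5 → residual 0.0 km
  Seismometer 2: calculated 90.3 vs reported 71.3 → residual 19.0 km
  Seismometer 3: calculated 38.5 vs reported 38.5 → residual 0.0 km
  Seismometer 4: calculated 9.2 vs reported 9.3 → residual 0.1 km
Seismometer 1, Seismometer 3, Seismometer 4 are mutually consistent (residuals ≈ 0); Seismometer 2 is off by 19.0 km.

Seismometer 2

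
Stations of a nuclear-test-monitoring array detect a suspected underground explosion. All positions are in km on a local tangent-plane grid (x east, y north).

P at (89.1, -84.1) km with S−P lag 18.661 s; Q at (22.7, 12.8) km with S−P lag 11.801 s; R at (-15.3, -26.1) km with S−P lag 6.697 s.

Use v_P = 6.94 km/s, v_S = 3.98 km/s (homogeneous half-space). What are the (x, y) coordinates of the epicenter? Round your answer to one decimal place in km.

Distance from S−P lag: d = Δt · v_P v_S / (v_P − v_S) = Δt · (6.94·3.98)/(6.94−3.98) ≈ 9.3315·Δt.
So d_P = 174.13, d_Q = 110.12, d_R = 62.49 km.
Circle about each station: (x − 89.1)² + (y + 84.1)² = 174.13²; (x − 22.7)² + (y − 12.8)² = 110.12²; (x + 15.3)² + (y + 26.1)² = 62.49².
Subtracting the P equation from the Q and R equations removes the quadratic terms:
-132.8 x + 193.8 y = 3862.35
-208.8 x + 116.0 y = 12319.94
Solving the 2×2 system: x ≈ -77.4, y ≈ -33.1 km.
Check against P (with the unrounded x, y): √((x − 89.1)²+(y + 84.1)²) = 174.13 ≈ 174.13 km. ✓

-77.4 km east, -33.1 km north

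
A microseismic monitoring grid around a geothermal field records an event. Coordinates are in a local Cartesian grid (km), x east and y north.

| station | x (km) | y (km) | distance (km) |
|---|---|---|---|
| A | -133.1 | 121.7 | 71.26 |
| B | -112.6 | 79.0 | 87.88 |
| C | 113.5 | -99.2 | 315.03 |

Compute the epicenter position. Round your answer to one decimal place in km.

(-70.8, 156.3)

Circle about each station: (x + 133.1)² + (y − 121.7)² = 71.26²; (x + 112.6)² + (y − 79.0)² = 87.88²; (x − 113.5)² + (y + 99.2)² = 315.03².
Subtracting the A equation from the B and C equations removes the quadratic terms:
41.0 x − 85.4 y = -16251.65
493.2 x − 441.8 y = -103969.52
Solving the 2×2 system: x ≈ -70.8, y ≈ 156.3 km.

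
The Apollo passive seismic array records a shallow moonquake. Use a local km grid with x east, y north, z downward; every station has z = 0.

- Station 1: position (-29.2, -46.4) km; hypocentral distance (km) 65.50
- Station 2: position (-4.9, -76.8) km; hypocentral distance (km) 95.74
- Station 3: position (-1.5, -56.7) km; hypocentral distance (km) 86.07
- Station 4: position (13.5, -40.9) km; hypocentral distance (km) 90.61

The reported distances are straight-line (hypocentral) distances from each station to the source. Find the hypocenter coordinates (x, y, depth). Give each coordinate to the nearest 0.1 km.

x ≈ -57.6 km, y ≈ -13.8 km, depth ≈ 49.2 km

Each station gives a sphere (x−x_i)² + (y−y_i)² + z² = d_i² (stations at z=0).
Subtracting the Station 1 sphere from Station 2 and Station 3: z² cancels, leaving linear equations in x and y:
48.6 x − 60.8 y = -1959.25
55.4 x − 20.6 y = -2906.25
Solving: x ≈ -57.596, y ≈ -13.815 km (keep extra digits for the depth step; rounded: -57.6, -13.8).
Then from the Station 1 sphere: z² = 65.50² − (x + 29.2)² − (y + 46.4)² with x = -57.596, y = -13.815, so z ≈ 49.215 ≈ 49.2 km.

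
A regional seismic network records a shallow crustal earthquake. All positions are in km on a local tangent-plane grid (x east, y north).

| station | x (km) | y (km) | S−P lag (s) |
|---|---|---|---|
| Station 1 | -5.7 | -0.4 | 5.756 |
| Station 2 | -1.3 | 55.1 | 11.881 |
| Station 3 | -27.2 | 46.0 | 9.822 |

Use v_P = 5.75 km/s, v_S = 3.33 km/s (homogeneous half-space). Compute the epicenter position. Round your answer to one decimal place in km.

Distance from S−P lag: d = Δt · v_P v_S / (v_P − v_S) = Δt · (5.75·3.33)/(5.75−3.33) ≈ 7.9122·Δt.
So d_Station 1 = 45.54, d_Station 2 = 94.00, d_Station 3 = 77.71 km.
Circle about each station: (x + 5.7)² + (y + 0.4)² = 45.54²; (x + 1.3)² + (y − 55.1)² = 94.00²; (x + 27.2)² + (y − 46.0)² = 77.71².
Subtracting pairs of circle equations eliminates x²+y² and gives linear equations (the radical axes):
8.8 x + 111.0 y = -3757.06
-43.0 x + 92.8 y = -1141.76
Solving the 2×2 system: x ≈ -39.7, y ≈ -30.7 km.

-39.7 km east, -30.7 km north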